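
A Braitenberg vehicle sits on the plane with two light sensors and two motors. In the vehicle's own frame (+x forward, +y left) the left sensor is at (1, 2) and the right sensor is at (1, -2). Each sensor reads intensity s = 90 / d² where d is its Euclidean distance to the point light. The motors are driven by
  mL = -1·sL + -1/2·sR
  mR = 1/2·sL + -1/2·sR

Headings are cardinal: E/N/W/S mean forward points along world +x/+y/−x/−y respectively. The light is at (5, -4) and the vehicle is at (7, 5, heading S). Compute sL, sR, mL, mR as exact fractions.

9/8 45/32 -117/64 -9/64

left sensor world pos  = (9, 4); dL² = 80
right sensor world pos = (5, 4); dR² = 64
sL = 90/80 = 9/8
sR = 90/64 = 45/32
mL = -1·sL + -1/2·sR = -117/64
mR = 1/2·sL + -1/2·sR = -9/64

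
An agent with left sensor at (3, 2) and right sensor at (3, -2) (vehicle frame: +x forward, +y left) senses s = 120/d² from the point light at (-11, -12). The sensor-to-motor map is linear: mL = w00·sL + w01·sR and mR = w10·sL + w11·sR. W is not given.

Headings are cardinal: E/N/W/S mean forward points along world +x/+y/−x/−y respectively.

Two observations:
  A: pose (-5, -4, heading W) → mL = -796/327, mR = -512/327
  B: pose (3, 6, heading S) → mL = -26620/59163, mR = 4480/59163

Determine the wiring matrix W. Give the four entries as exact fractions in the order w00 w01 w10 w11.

obs A: pose=(-5,-4,W) → sL=8/3, sR=120/109, mL=-796/327, mR=-512/327
obs B: pose=(3,6,S) → sL=120/481, sR=40/123, mL=-26620/59163, mR=4480/59163
sensor matrix S = [[8/3, 120/109], [120/481, 40/123]]; det S = 11463680/19346301
solve [mL_A; mL_B] = S·[w00; w01] and [mR_A; mR_B] = S·[w10; w11]:
  w00 = -1/2, w01 = -1, w10 = -1, w11 = 1

-1/2 -1 -1 1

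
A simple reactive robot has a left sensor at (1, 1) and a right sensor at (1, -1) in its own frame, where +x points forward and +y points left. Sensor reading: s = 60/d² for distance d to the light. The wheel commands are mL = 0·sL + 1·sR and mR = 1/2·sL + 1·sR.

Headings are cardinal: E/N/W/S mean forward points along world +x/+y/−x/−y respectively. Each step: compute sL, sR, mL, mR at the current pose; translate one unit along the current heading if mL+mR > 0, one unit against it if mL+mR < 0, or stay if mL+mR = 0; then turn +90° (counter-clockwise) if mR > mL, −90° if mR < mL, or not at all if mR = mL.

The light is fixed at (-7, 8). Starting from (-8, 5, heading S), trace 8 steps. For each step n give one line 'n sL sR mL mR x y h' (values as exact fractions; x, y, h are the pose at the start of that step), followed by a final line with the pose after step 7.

0 15/4 3 3 39/8 -8 5 S
1 20/3 12/5 12/5 86/15 -8 4 E
2 6 6 6 9 -7 4 N
3 60/17 12 12 234/17 -7 5 W
4 15/4 3 3 39/8 -8 5 S
5 20/3 12/5 12/5 86/15 -8 4 E
6 6 6 6 9 -7 4 N
7 60/17 12 12 234/17 -7 5 W
final -8 5 S

n=0: pose=(-8,5,S); sL=15/4, sR=3; mL=3, mR=39/8; mL+mR=63/8 → advance +1; mR−mL=15/8 → turn +1·90°
n=1: pose=(-8,4,E); sL=20/3, sR=12/5; mL=12/5, mR=86/15; mL+mR=122/15 → advance +1; mR−mL=10/3 → turn +1·90°
n=2: pose=(-7,4,N); sL=6, sR=6; mL=6, mR=9; mL+mR=15 → advance +1; mR−mL=3 → turn +1·90°
n=3: pose=(-7,5,W); sL=60/17, sR=12; mL=12, mR=234/17; mL+mR=438/17 → advance +1; mR−mL=30/17 → turn +1·90°
n=4: pose=(-8,5,S); sL=15/4, sR=3; mL=3, mR=39/8; mL+mR=63/8 → advance +1; mR−mL=15/8 → turn +1·90°
n=5: pose=(-8,4,E); sL=20/3, sR=12/5; mL=12/5, mR=86/15; mL+mR=122/15 → advance +1; mR−mL=10/3 → turn +1·90°
n=6: pose=(-7,4,N); sL=6, sR=6; mL=6, mR=9; mL+mR=15 → advance +1; mR−mL=3 → turn +1·90°
n=7: pose=(-7,5,W); sL=60/17, sR=12; mL=12, mR=234/17; mL+mR=438/17 → advance +1; mR−mL=30/17 → turn +1·90°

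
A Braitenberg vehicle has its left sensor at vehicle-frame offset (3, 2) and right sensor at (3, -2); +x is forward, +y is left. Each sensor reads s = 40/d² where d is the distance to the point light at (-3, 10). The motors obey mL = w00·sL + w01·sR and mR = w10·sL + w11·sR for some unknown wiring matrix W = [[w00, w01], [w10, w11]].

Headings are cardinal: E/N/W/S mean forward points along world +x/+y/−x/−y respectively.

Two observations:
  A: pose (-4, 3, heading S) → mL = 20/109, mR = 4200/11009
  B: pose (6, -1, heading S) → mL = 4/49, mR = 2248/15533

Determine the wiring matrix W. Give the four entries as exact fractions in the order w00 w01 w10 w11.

obs A: pose=(-4,3,S) → sL=40/101, sR=40/109, mL=20/109, mR=4200/11009
obs B: pose=(6,-1,S) → sL=40/317, sR=8/49, mL=4/49, mR=2248/15533
sensor matrix S = [[40/101, 40/109], [40/317, 8/49]]; det S = 3138560/171002797
solve [mL_A; mL_B] = S·[w00; w01] and [mR_A; mR_B] = S·[w10; w11]:
  w00 = 0, w01 = 1/2, w10 = 1/2, w11 = 1/2

0 1/2 1/2 1/2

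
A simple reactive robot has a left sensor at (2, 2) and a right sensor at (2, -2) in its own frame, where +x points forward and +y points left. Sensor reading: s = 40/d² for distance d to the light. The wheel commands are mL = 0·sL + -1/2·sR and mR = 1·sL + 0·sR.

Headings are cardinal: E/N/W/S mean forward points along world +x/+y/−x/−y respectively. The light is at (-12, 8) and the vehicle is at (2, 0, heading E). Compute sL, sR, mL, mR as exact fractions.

10/73 10/89 -5/89 10/73

left sensor world pos  = (4, 2); dL² = 292
right sensor world pos = (4, -2); dR² = 356
sL = 40/292 = 10/73
sR = 40/356 = 10/89
mL = 0·sL + -1/2·sR = -5/89
mR = 1·sL + 0·sR = 10/73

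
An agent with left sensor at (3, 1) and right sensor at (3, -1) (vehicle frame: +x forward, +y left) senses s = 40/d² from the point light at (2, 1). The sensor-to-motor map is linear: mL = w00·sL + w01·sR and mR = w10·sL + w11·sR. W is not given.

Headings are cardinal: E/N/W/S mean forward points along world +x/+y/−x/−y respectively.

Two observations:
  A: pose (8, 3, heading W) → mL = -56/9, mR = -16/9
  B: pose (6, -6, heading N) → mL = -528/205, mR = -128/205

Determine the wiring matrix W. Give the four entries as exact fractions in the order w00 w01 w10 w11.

-1 -1 -1 1

obs A: pose=(8,3,W) → sL=4, sR=20/9, mL=-56/9, mR=-16/9
obs B: pose=(6,-6,N) → sL=8/5, sR=40/41, mL=-528/205, mR=-128/205
sensor matrix S = [[4, 20/9], [8/5, 40/41]]; det S = 128/369
solve [mL_A; mL_B] = S·[w00; w01] and [mR_A; mR_B] = S·[w10; w11]:
  w00 = -1, w01 = -1, w10 = -1, w11 = 1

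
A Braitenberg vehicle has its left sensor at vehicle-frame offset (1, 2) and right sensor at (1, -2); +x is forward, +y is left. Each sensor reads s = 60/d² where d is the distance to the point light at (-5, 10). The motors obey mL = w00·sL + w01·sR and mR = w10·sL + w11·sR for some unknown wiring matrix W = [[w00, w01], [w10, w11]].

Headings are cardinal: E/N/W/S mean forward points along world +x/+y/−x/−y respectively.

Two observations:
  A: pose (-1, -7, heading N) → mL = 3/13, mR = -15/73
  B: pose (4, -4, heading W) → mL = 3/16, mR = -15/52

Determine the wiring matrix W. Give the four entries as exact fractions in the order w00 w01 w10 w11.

1 0 0 -1

obs A: pose=(-1,-7,N) → sL=3/13, sR=15/73, mL=3/13, mR=-15/73
obs B: pose=(4,-4,W) → sL=3/16, sR=15/52, mL=3/16, mR=-15/52
sensor matrix S = [[3/13, 15/73], [3/16, 15/52]]; det S = 5535/197392
solve [mL_A; mL_B] = S·[w00; w01] and [mR_A; mR_B] = S·[w10; w11]:
  w00 = 1, w01 = 0, w10 = 0, w11 = -1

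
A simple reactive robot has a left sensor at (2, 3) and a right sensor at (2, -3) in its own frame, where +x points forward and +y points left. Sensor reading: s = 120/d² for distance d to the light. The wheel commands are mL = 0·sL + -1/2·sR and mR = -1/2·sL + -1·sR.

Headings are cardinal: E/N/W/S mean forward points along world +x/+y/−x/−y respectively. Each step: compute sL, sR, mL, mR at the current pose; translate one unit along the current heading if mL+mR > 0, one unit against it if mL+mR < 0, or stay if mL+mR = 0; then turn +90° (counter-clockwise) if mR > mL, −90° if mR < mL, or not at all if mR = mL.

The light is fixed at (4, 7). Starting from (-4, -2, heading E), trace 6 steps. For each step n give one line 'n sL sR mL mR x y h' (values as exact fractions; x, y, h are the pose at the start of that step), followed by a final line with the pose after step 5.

0 5/3 2/3 -1/3 -3/2 -4 -2 E
1 120/157 24/53 -12/53 -6948/8321 -5 -2 S
2 60/121 60/73 -30/73 -9450/8833 -5 -1 W
3 120/157 120/61 -60/61 -22500/9577 -4 -1 N
4 5/3 2/3 -1/3 -3/2 -4 -2 E
5 120/157 24/53 -12/53 -6948/8321 -5 -2 S
final -5 -1 W

n=0: pose=(-4,-2,E); sL=5/3, sR=2/3; mL=-1/3, mR=-3/2; mL+mR=-11/6 → advance -1; mR−mL=-7/6 → turn -1·90°
n=1: pose=(-5,-2,S); sL=120/157, sR=24/53; mL=-12/53, mR=-6948/8321; mL+mR=-8832/8321 → advance -1; mR−mL=-5064/8321 → turn -1·90°
n=2: pose=(-5,-1,W); sL=60/121, sR=60/73; mL=-30/73, mR=-9450/8833; mL+mR=-13080/8833 → advance -1; mR−mL=-5820/8833 → turn -1·90°
n=3: pose=(-4,-1,N); sL=120/157, sR=120/61; mL=-60/61, mR=-22500/9577; mL+mR=-31920/9577 → advance -1; mR−mL=-13080/9577 → turn -1·90°
n=4: pose=(-4,-2,E); sL=5/3, sR=2/3; mL=-1/3, mR=-3/2; mL+mR=-11/6 → advance -1; mR−mL=-7/6 → turn -1·90°
n=5: pose=(-5,-2,S); sL=120/157, sR=24/53; mL=-12/53, mR=-6948/8321; mL+mR=-8832/8321 → advance -1; mR−mL=-5064/8321 → turn -1·90°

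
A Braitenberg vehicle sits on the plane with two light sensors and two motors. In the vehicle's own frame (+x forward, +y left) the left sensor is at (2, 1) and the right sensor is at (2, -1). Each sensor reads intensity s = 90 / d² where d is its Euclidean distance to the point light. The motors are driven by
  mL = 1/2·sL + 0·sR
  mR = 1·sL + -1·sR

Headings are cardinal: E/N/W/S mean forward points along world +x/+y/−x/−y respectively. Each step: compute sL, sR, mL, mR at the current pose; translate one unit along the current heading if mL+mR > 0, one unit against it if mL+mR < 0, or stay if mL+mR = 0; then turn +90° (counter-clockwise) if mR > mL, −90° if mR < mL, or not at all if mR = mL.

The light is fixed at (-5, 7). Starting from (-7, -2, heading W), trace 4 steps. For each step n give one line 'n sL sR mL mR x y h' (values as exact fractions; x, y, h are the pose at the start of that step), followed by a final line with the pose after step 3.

n=0: pose=(-7,-2,W); sL=45/58, sR=9/8; mL=45/116, mR=-81/232; mL+mR=9/232 → advance +1; mR−mL=-171/232 → turn -1·90°
n=1: pose=(-8,-2,N); sL=18/13, sR=90/53; mL=9/13, mR=-216/689; mL+mR=261/689 → advance +1; mR−mL=-693/689 → turn -1·90°
n=2: pose=(-8,-1,E); sL=9/5, sR=45/41; mL=9/10, mR=144/205; mL+mR=657/410 → advance +1; mR−mL=-81/410 → turn -1·90°
n=3: pose=(-7,-1,S); sL=90/101, sR=90/109; mL=45/101, mR=720/11009; mL+mR=5625/11009 → advance +1; mR−mL=-4185/11009 → turn -1·90°

0 45/58 9/8 45/116 -81/232 -7 -2 W
1 18/13 90/53 9/13 -216/689 -8 -2 N
2 9/5 45/41 9/10 144/205 -8 -1 E
3 90/101 90/109 45/101 720/11009 -7 -1 S
final -7 -2 W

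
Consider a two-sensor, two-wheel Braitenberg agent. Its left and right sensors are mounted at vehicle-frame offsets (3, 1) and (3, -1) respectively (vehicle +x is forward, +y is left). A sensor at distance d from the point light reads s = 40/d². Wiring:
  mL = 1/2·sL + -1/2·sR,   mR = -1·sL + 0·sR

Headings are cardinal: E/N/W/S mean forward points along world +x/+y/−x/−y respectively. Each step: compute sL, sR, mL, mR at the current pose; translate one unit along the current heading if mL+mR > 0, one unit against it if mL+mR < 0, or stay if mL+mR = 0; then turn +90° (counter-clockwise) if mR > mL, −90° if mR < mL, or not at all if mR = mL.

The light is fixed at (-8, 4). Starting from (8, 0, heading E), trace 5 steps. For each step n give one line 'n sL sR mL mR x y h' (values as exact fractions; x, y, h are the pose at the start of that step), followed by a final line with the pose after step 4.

0 4/37 20/193 16/7141 -4/37 8 0 E
1 8/61 8/49 -48/2989 -8/61 7 0 S
2 1/4 10/37 -3/296 -1/4 7 1 W
3 8/45 40/289 256/13005 -8/45 8 1 N
4 4/37 20/193 16/7141 -4/37 8 0 E
final 7 0 S

n=0: pose=(8,0,E); sL=4/37, sR=20/193; mL=16/7141, mR=-4/37; mL+mR=-756/7141 → advance -1; mR−mL=-788/7141 → turn -1·90°
n=1: pose=(7,0,S); sL=8/61, sR=8/49; mL=-48/2989, mR=-8/61; mL+mR=-440/2989 → advance -1; mR−mL=-344/2989 → turn -1·90°
n=2: pose=(7,1,W); sL=1/4, sR=10/37; mL=-3/296, mR=-1/4; mL+mR=-77/296 → advance -1; mR−mL=-71/296 → turn -1·90°
n=3: pose=(8,1,N); sL=8/45, sR=40/289; mL=256/13005, mR=-8/45; mL+mR=-2056/13005 → advance -1; mR−mL=-856/4335 → turn -1·90°
n=4: pose=(8,0,E); sL=4/37, sR=20/193; mL=16/7141, mR=-4/37; mL+mR=-756/7141 → advance -1; mR−mL=-788/7141 → turn -1·90°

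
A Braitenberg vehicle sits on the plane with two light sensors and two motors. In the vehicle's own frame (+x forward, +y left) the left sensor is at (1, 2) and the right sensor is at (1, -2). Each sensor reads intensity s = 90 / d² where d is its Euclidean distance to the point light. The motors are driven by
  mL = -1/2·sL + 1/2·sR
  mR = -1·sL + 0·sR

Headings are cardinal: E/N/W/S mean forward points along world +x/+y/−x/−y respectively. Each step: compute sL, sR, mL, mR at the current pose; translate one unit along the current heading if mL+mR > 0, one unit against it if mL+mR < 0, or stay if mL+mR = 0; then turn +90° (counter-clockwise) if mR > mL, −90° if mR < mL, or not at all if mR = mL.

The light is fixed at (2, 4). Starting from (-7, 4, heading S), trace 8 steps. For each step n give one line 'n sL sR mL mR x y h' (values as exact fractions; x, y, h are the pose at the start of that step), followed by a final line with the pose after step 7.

0 9/5 45/61 -162/305 -9/5 -7 4 S
1 90/101 90/109 -360/11009 -90/101 -7 5 W
2 45/52 9/4 9/13 -45/52 -6 5 N
3 90/53 90/53 0 -90/53 -6 4 E
4 9/5 45/61 -162/305 -9/5 -7 4 S
5 90/101 90/109 -360/11009 -90/101 -7 5 W
6 45/52 9/4 9/13 -45/52 -6 5 N
7 90/53 90/53 0 -90/53 -6 4 E
final -7 4 S

n=0: pose=(-7,4,S); sL=9/5, sR=45/61; mL=-162/305, mR=-9/5; mL+mR=-711/305 → advance -1; mR−mL=-387/305 → turn -1·90°
n=1: pose=(-7,5,W); sL=90/101, sR=90/109; mL=-360/11009, mR=-90/101; mL+mR=-10170/11009 → advance -1; mR−mL=-9450/11009 → turn -1·90°
n=2: pose=(-6,5,N); sL=45/52, sR=9/4; mL=9/13, mR=-45/52; mL+mR=-9/52 → advance -1; mR−mL=-81/52 → turn -1·90°
n=3: pose=(-6,4,E); sL=90/53, sR=90/53; mL=0, mR=-90/53; mL+mR=-90/53 → advance -1; mR−mL=-90/53 → turn -1·90°
n=4: pose=(-7,4,S); sL=9/5, sR=45/61; mL=-162/305, mR=-9/5; mL+mR=-711/305 → advance -1; mR−mL=-387/305 → turn -1·90°
n=5: pose=(-7,5,W); sL=90/101, sR=90/109; mL=-360/11009, mR=-90/101; mL+mR=-10170/11009 → advance -1; mR−mL=-9450/11009 → turn -1·90°
n=6: pose=(-6,5,N); sL=45/52, sR=9/4; mL=9/13, mR=-45/52; mL+mR=-9/52 → advance -1; mR−mL=-81/52 → turn -1·90°
n=7: pose=(-6,4,E); sL=90/53, sR=90/53; mL=0, mR=-90/53; mL+mR=-90/53 → advance -1; mR−mL=-90/53 → turn -1·90°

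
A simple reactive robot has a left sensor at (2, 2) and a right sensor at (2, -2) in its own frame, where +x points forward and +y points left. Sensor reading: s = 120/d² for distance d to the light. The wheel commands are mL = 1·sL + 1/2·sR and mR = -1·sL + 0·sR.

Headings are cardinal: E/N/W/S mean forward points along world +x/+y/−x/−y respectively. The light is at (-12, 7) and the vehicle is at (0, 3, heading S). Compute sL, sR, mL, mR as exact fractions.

left sensor world pos  = (2, 1); dL² = 232
right sensor world pos = (-2, 1); dR² = 136
sL = 120/232 = 15/29
sR = 120/136 = 15/17
mL = 1·sL + 1/2·sR = 945/986
mR = -1·sL + 0·sR = -15/29

15/29 15/17 945/986 -15/29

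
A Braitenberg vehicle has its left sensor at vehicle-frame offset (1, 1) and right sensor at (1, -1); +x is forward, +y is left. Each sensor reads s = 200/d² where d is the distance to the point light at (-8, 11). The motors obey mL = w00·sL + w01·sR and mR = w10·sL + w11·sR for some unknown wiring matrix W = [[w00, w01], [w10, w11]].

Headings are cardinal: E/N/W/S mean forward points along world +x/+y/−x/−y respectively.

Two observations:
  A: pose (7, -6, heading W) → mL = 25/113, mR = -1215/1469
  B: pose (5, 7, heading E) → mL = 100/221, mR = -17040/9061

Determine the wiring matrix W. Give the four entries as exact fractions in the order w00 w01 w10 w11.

0 1/2 -1 -1

obs A: pose=(7,-6,W) → sL=5/13, sR=50/113, mL=25/113, mR=-1215/1469
obs B: pose=(5,7,E) → sL=40/41, sR=200/221, mL=100/221, mR=-17040/9061
sensor matrix S = [[5/13, 50/113], [40/41, 200/221]]; det S = -1113000/13310609
solve [mL_A; mL_B] = S·[w00; w01] and [mR_A; mR_B] = S·[w10; w11]:
  w00 = 0, w01 = 1/2, w10 = -1, w11 = -1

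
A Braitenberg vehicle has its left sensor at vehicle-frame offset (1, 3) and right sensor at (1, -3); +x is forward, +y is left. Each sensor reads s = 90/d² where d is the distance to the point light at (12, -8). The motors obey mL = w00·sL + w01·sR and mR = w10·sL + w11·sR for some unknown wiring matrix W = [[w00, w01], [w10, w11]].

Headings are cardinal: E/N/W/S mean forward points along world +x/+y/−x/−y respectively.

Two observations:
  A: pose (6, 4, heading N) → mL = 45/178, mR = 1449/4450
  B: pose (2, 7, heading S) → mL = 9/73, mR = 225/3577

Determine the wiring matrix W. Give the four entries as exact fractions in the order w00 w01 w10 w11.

obs A: pose=(6,4,N) → sL=9/25, sR=45/89, mL=45/178, mR=1449/4450
obs B: pose=(2,7,S) → sL=18/49, sR=18/73, mL=9/73, mR=225/3577
sensor matrix S = [[9/25, 45/89], [18/49, 18/73]]; det S = -771768/7958825
solve [mL_A; mL_B] = S·[w00; w01] and [mR_A; mR_B] = S·[w10; w11]:
  w00 = 0, w01 = 1/2, w10 = -1/2, w11 = 1

0 1/2 -1/2 1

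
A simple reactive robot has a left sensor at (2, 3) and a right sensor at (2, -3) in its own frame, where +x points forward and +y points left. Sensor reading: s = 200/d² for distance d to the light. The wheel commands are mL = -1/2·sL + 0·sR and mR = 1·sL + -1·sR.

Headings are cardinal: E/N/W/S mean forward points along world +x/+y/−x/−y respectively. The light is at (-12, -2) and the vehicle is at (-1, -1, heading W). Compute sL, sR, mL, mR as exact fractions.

left sensor world pos  = (-3, -4); dL² = 85
right sensor world pos = (-3, 2); dR² = 97
sL = 200/85 = 40/17
sR = 200/97 = 200/97
mL = -1/2·sL + 0·sR = -20/17
mR = 1·sL + -1·sR = 480/1649

40/17 200/97 -20/17 480/1649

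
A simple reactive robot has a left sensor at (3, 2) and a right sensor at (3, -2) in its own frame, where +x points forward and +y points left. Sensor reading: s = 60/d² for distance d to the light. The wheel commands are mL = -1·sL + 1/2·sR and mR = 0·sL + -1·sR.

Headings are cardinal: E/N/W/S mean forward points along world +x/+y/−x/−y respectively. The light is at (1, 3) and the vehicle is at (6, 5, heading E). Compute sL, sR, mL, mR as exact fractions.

left sensor world pos  = (9, 7); dL² = 80
right sensor world pos = (9, 3); dR² = 64
sL = 60/80 = 3/4
sR = 60/64 = 15/16
mL = -1·sL + 1/2·sR = -9/32
mR = 0·sL + -1·sR = -15/16

3/4 15/16 -9/32 -15/16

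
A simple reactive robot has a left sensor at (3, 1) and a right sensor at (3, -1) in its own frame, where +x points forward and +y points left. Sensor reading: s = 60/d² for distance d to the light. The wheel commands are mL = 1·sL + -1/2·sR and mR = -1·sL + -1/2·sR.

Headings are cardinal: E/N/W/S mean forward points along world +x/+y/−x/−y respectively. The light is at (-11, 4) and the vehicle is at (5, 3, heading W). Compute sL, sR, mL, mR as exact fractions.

60/173 60/169 4950/29237 -15330/29237

left sensor world pos  = (2, 2); dL² = 173
right sensor world pos = (2, 4); dR² = 169
sL = 60/173 = 60/173
sR = 60/169 = 60/169
mL = 1·sL + -1/2·sR = 4950/29237
mR = -1·sL + -1/2·sR = -15330/29237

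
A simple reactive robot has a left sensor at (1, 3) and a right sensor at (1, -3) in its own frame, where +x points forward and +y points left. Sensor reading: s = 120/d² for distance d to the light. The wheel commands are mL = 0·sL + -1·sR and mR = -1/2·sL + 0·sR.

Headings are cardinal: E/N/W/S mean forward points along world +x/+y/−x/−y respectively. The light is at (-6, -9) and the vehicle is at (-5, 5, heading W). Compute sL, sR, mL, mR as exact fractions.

120/121 120/289 -120/289 -60/121

left sensor world pos  = (-6, 2); dL² = 121
right sensor world pos = (-6, 8); dR² = 289
sL = 120/121 = 120/121
sR = 120/289 = 120/289
mL = 0·sL + -1·sR = -120/289
mR = -1/2·sL + 0·sR = -60/121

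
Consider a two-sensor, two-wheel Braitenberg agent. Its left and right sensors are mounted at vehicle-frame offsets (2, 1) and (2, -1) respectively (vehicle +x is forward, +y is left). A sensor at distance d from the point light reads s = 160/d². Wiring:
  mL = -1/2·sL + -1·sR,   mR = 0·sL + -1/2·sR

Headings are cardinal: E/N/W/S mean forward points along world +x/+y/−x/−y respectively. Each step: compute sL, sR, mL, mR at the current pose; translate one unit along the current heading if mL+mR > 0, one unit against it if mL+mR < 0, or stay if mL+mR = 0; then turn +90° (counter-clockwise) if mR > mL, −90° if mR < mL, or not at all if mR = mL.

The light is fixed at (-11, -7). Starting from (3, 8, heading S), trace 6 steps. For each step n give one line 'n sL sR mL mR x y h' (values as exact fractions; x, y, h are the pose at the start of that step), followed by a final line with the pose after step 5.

n=0: pose=(3,8,S); sL=80/197, sR=80/169; mL=-22520/33293, mR=-40/169; mL+mR=-30400/33293 → advance -1; mR−mL=14640/33293 → turn +1·90°
n=1: pose=(3,9,E); sL=32/109, sR=160/481; mL=-25136/52429, mR=-80/481; mL+mR=-33856/52429 → advance -1; mR−mL=16416/52429 → turn +1·90°
n=2: pose=(2,9,N); sL=40/117, sR=4/13; mL=-56/117, mR=-2/13; mL+mR=-74/117 → advance -1; mR−mL=38/117 → turn +1·90°
n=3: pose=(2,8,W); sL=160/317, sR=160/377; mL=-80880/119509, mR=-80/377; mL+mR=-106240/119509 → advance -1; mR−mL=55520/119509 → turn +1·90°
n=4: pose=(3,8,S); sL=80/197, sR=80/169; mL=-22520/33293, mR=-40/169; mL+mR=-30400/33293 → advance -1; mR−mL=14640/33293 → turn +1·90°
n=5: pose=(3,9,E); sL=32/109, sR=160/481; mL=-25136/52429, mR=-80/481; mL+mR=-33856/52429 → advance -1; mR−mL=16416/52429 → turn +1·90°

0 80/197 80/169 -22520/33293 -40/169 3 8 S
1 32/109 160/481 -25136/52429 -80/481 3 9 E
2 40/117 4/13 -56/117 -2/13 2 9 N
3 160/317 160/377 -80880/119509 -80/377 2 8 W
4 80/197 80/169 -22520/33293 -40/169 3 8 S
5 32/109 160/481 -25136/52429 -80/481 3 9 E
final 2 9 N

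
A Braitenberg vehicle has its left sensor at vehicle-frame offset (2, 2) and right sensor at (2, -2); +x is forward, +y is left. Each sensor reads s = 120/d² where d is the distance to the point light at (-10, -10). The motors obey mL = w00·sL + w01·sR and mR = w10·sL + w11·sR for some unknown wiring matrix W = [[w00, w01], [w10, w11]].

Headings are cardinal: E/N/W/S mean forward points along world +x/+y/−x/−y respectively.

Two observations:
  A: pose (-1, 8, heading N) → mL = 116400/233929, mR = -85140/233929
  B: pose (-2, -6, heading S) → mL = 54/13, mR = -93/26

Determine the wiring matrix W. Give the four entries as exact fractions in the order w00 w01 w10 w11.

1 1 -1/2 -1

obs A: pose=(-1,8,N) → sL=120/449, sR=120/521, mL=116400/233929, mR=-85140/233929
obs B: pose=(-2,-6,S) → sL=15/13, sR=3, mL=54/13, mR=-93/26
sensor matrix S = [[120/449, 120/521], [15/13, 3]]; det S = 1630080/3041077
solve [mL_A; mL_B] = S·[w00; w01] and [mR_A; mR_B] = S·[w10; w11]:
  w00 = 1, w01 = 1, w10 = -1/2, w11 = -1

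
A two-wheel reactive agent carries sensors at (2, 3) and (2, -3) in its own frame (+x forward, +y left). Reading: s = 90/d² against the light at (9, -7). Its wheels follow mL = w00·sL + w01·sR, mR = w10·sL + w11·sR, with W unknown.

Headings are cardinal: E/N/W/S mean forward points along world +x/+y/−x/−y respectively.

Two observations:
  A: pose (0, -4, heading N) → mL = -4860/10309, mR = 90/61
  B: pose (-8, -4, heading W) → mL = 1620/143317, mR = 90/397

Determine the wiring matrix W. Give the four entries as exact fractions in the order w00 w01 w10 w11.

1/2 -1/2 0 1

obs A: pose=(0,-4,N) → sL=90/169, sR=90/61, mL=-4860/10309, mR=90/61
obs B: pose=(-8,-4,W) → sL=90/361, sR=90/397, mL=1620/143317, mR=90/397
sensor matrix S = [[90/169, 90/61], [90/361, 90/397]]; det S = -365083200/1477454953
solve [mL_A; mL_B] = S·[w00; w01] and [mR_A; mR_B] = S·[w10; w11]:
  w00 = 1/2, w01 = -1/2, w10 = 0, w11 = 1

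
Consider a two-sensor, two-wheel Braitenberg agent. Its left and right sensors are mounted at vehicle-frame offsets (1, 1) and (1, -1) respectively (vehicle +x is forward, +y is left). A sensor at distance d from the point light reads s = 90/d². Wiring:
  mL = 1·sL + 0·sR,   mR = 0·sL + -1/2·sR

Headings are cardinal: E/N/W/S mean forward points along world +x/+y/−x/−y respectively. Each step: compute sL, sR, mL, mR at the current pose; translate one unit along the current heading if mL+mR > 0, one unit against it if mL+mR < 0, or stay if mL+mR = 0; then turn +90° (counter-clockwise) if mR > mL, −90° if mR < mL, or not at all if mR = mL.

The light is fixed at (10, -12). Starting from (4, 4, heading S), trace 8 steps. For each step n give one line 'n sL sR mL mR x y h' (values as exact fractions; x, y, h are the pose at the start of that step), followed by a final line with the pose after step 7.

0 9/25 45/137 9/25 -45/274 4 4 S
1 18/49 18/61 18/49 -9/61 4 3 W
2 9/32 45/146 9/32 -45/292 3 3 N
3 18/65 10/29 18/65 -5/29 3 4 E
4 9/25 45/137 9/25 -45/274 4 4 S
5 18/49 18/61 18/49 -9/61 4 3 W
6 9/32 45/146 9/32 -45/292 3 3 N
7 18/65 10/29 18/65 -5/29 3 4 E
final 4 4 S

n=0: pose=(4,4,S); sL=9/25, sR=45/137; mL=9/25, mR=-45/274; mL+mR=1341/6850 → advance +1; mR−mL=-3591/6850 → turn -1·90°
n=1: pose=(4,3,W); sL=18/49, sR=18/61; mL=18/49, mR=-9/61; mL+mR=657/2989 → advance +1; mR−mL=-1539/2989 → turn -1·90°
n=2: pose=(3,3,N); sL=9/32, sR=45/146; mL=9/32, mR=-45/292; mL+mR=297/2336 → advance +1; mR−mL=-1017/2336 → turn -1·90°
n=3: pose=(3,4,E); sL=18/65, sR=10/29; mL=18/65, mR=-5/29; mL+mR=197/1885 → advance +1; mR−mL=-847/1885 → turn -1·90°
n=4: pose=(4,4,S); sL=9/25, sR=45/137; mL=9/25, mR=-45/274; mL+mR=1341/6850 → advance +1; mR−mL=-3591/6850 → turn -1·90°
n=5: pose=(4,3,W); sL=18/49, sR=18/61; mL=18/49, mR=-9/61; mL+mR=657/2989 → advance +1; mR−mL=-1539/2989 → turn -1·90°
n=6: pose=(3,3,N); sL=9/32, sR=45/146; mL=9/32, mR=-45/292; mL+mR=297/2336 → advance +1; mR−mL=-1017/2336 → turn -1·90°
n=7: pose=(3,4,E); sL=18/65, sR=10/29; mL=18/65, mR=-5/29; mL+mR=197/1885 → advance +1; mR−mL=-847/1885 → turn -1·90°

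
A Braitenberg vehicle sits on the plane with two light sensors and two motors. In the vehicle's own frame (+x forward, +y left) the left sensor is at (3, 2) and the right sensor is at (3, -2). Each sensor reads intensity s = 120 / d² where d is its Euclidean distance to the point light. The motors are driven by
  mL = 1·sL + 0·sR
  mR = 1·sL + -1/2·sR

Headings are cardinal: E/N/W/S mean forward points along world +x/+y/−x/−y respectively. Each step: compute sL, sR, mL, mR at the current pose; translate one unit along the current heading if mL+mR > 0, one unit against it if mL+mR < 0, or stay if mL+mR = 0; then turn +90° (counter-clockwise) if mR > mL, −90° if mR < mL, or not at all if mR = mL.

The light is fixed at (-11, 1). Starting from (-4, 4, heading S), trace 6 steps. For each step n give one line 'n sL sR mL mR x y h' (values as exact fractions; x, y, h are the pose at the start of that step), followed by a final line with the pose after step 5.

0 40/27 24/5 40/27 -124/135 -4 4 S
1 15/2 15/4 15/2 45/8 -4 3 W
2 120/41 120/89 120/41 8220/3649 -5 3 N
3 60/53 60/41 60/53 870/2173 -5 4 E
4 40/27 24/5 40/27 -124/135 -4 4 S
5 15/2 15/4 15/2 45/8 -4 3 W
final -5 3 N

n=0: pose=(-4,4,S); sL=40/27, sR=24/5; mL=40/27, mR=-124/135; mL+mR=76/135 → advance +1; mR−mL=-12/5 → turn -1·90°
n=1: pose=(-4,3,W); sL=15/2, sR=15/4; mL=15/2, mR=45/8; mL+mR=105/8 → advance +1; mR−mL=-15/8 → turn -1·90°
n=2: pose=(-5,3,N); sL=120/41, sR=120/89; mL=120/41, mR=8220/3649; mL+mR=18900/3649 → advance +1; mR−mL=-60/89 → turn -1·90°
n=3: pose=(-5,4,E); sL=60/53, sR=60/41; mL=60/53, mR=870/2173; mL+mR=3330/2173 → advance +1; mR−mL=-30/41 → turn -1·90°
n=4: pose=(-4,4,S); sL=40/27, sR=24/5; mL=40/27, mR=-124/135; mL+mR=76/135 → advance +1; mR−mL=-12/5 → turn -1·90°
n=5: pose=(-4,3,W); sL=15/2, sR=15/4; mL=15/2, mR=45/8; mL+mR=105/8 → advance +1; mR−mL=-15/8 → turn -1·90°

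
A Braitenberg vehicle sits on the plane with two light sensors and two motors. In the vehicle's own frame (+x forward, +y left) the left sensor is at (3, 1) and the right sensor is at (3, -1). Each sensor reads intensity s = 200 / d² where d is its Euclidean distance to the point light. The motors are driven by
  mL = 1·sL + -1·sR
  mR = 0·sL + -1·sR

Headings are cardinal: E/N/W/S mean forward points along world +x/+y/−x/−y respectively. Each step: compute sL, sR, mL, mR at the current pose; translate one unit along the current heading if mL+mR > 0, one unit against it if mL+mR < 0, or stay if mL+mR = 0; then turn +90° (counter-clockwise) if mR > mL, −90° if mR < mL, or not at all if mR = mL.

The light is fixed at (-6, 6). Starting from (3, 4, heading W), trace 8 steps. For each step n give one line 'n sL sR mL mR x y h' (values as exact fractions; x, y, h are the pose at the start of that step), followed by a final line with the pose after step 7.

n=0: pose=(3,4,W); sL=40/9, sR=200/37; mL=-320/333, mR=-200/37; mL+mR=-2120/333 → advance -1; mR−mL=-40/9 → turn -1·90°
n=1: pose=(4,4,N); sL=100/41, sR=100/61; mL=2000/2501, mR=-100/61; mL+mR=-2100/2501 → advance -1; mR−mL=-100/41 → turn -1·90°
n=2: pose=(4,3,E); sL=200/173, sR=40/37; mL=480/6401, mR=-40/37; mL+mR=-6440/6401 → advance -1; mR−mL=-200/173 → turn -1·90°
n=3: pose=(3,3,S); sL=25/17, sR=2; mL=-9/17, mR=-2; mL+mR=-43/17 → advance -1; mR−mL=-25/17 → turn -1·90°
n=4: pose=(3,4,W); sL=40/9, sR=200/37; mL=-320/333, mR=-200/37; mL+mR=-2120/333 → advance -1; mR−mL=-40/9 → turn -1·90°
n=5: pose=(4,4,N); sL=100/41, sR=100/61; mL=2000/2501, mR=-100/61; mL+mR=-2100/2501 → advance -1; mR−mL=-100/41 → turn -1·90°
n=6: pose=(4,3,E); sL=200/173, sR=40/37; mL=480/6401, mR=-40/37; mL+mR=-6440/6401 → advance -1; mR−mL=-200/173 → turn -1·90°
n=7: pose=(3,3,S); sL=25/17, sR=2; mL=-9/17, mR=-2; mL+mR=-43/17 → advance -1; mR−mL=-25/17 → turn -1·90°

0 40/9 200/37 -320/333 -200/37 3 4 W
1 100/41 100/61 2000/2501 -100/61 4 4 N
2 200/173 40/37 480/6401 -40/37 4 3 E
3 25/17 2 -9/17 -2 3 3 S
4 40/9 200/37 -320/333 -200/37 3 4 W
5 100/41 100/61 2000/2501 -100/61 4 4 N
6 200/173 40/37 480/6401 -40/37 4 3 E
7 25/17 2 -9/17 -2 3 3 S
final 3 4 W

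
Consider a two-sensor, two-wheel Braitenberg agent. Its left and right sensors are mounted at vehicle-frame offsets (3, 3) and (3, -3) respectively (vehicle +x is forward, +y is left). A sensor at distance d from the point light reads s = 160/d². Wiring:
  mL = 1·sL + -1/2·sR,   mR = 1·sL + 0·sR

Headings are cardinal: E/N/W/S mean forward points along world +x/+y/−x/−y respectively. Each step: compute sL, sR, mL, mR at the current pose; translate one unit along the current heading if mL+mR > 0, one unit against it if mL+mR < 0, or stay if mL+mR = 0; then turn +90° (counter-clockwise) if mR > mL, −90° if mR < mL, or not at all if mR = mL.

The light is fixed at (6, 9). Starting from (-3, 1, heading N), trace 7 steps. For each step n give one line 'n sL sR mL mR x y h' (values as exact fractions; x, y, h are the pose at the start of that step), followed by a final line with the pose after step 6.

0 160/169 160/61 -3760/10309 160/169 -3 1 N
1 40/61 1 19/122 40/61 -3 2 W
2 160/149 160/269 31120/40081 160/149 -4 2 S
3 80/37 16/17 1064/629 80/37 -4 1 E
4 160/169 160/61 -3760/10309 160/169 -3 1 N
5 40/61 1 19/122 40/61 -3 2 W
6 160/149 160/269 31120/40081 160/149 -4 2 S
final -4 1 E

n=0: pose=(-3,1,N); sL=160/169, sR=160/61; mL=-3760/10309, mR=160/169; mL+mR=6000/10309 → advance +1; mR−mL=80/61 → turn +1·90°
n=1: pose=(-3,2,W); sL=40/61, sR=1; mL=19/122, mR=40/61; mL+mR=99/122 → advance +1; mR−mL=1/2 → turn +1·90°
n=2: pose=(-4,2,S); sL=160/149, sR=160/269; mL=31120/40081, mR=160/149; mL+mR=74160/40081 → advance +1; mR−mL=80/269 → turn +1·90°
n=3: pose=(-4,1,E); sL=80/37, sR=16/17; mL=1064/629, mR=80/37; mL+mR=2424/629 → advance +1; mR−mL=8/17 → turn +1·90°
n=4: pose=(-3,1,N); sL=160/169, sR=160/61; mL=-3760/10309, mR=160/169; mL+mR=6000/10309 → advance +1; mR−mL=80/61 → turn +1·90°
n=5: pose=(-3,2,W); sL=40/61, sR=1; mL=19/122, mR=40/61; mL+mR=99/122 → advance +1; mR−mL=1/2 → turn +1·90°
n=6: pose=(-4,2,S); sL=160/149, sR=160/269; mL=31120/40081, mR=160/149; mL+mR=74160/40081 → advance +1; mR−mL=80/269 → turn +1·90°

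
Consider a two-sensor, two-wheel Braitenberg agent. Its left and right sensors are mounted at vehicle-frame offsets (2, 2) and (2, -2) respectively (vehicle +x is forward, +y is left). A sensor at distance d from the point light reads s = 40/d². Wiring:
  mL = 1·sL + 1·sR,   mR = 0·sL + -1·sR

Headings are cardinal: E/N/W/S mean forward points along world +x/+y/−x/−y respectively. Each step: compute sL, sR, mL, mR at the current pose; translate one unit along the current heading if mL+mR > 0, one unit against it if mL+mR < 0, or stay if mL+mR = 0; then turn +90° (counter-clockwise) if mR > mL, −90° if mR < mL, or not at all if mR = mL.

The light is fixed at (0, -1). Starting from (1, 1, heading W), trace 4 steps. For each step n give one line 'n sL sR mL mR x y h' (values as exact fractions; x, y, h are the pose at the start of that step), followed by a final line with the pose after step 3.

n=0: pose=(1,1,W); sL=40, sR=40/17; mL=720/17, mR=-40/17; mL+mR=40 → advance +1; mR−mL=-760/17 → turn -1·90°
n=1: pose=(0,1,N); sL=2, sR=2; mL=4, mR=-2; mL+mR=2 → advance +1; mR−mL=-6 → turn -1·90°
n=2: pose=(0,2,E); sL=40/29, sR=8; mL=272/29, mR=-8; mL+mR=40/29 → advance +1; mR−mL=-504/29 → turn -1·90°
n=3: pose=(1,2,S); sL=4, sR=20; mL=24, mR=-20; mL+mR=4 → advance +1; mR−mL=-44 → turn -1·90°

0 40 40/17 720/17 -40/17 1 1 W
1 2 2 4 -2 0 1 N
2 40/29 8 272/29 -8 0 2 E
3 4 20 24 -20 1 2 S
final 1 1 W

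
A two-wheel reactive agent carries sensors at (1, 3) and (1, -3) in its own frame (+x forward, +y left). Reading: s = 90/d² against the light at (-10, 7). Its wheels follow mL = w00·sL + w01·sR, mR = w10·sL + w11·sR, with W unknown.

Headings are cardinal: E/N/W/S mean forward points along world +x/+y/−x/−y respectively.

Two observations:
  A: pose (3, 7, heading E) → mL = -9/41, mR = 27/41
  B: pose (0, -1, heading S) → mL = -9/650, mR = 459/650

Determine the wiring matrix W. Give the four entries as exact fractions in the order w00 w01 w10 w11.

obs A: pose=(3,7,E) → sL=18/41, sR=18/41, mL=-9/41, mR=27/41
obs B: pose=(0,-1,S) → sL=9/25, sR=9/13, mL=-9/650, mR=459/650
sensor matrix S = [[18/41, 18/41], [9/25, 9/13]]; det S = 1944/13325
solve [mL_A; mL_B] = S·[w00; w01] and [mR_A; mR_B] = S·[w10; w11]:
  w00 = -1, w01 = 1/2, w10 = 1, w11 = 1/2

-1 1/2 1 1/2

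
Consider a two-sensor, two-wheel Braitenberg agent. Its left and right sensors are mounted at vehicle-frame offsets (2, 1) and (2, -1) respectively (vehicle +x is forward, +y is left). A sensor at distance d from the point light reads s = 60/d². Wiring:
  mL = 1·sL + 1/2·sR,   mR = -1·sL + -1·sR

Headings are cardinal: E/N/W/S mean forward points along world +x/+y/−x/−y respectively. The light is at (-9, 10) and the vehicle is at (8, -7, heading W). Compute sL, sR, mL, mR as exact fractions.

left sensor world pos  = (6, -8); dL² = 549
right sensor world pos = (6, -6); dR² = 481
sL = 60/549 = 20/183
sR = 60/481 = 60/481
mL = 1·sL + 1/2·sR = 15110/88023
mR = -1·sL + -1·sR = -20600/88023

20/183 60/481 15110/88023 -20600/88023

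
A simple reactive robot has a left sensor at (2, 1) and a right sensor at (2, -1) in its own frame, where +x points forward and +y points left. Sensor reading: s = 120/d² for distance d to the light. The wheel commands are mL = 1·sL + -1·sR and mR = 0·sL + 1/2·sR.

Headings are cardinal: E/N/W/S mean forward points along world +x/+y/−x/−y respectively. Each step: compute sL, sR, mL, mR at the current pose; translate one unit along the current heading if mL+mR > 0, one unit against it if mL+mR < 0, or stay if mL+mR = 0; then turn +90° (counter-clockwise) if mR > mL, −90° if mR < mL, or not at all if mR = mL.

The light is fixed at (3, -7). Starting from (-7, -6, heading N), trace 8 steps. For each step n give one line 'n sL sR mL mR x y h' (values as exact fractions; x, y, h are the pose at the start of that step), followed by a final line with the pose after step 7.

n=0: pose=(-7,-6,N); sL=12/13, sR=4/3; mL=-16/39, mR=2/3; mL+mR=10/39 → advance +1; mR−mL=14/13 → turn +1·90°
n=1: pose=(-7,-5,W); sL=24/29, sR=40/51; mL=64/1479, mR=20/51; mL+mR=644/1479 → advance +1; mR−mL=172/493 → turn +1·90°
n=2: pose=(-8,-5,S); sL=6/5, sR=5/6; mL=11/30, mR=5/12; mL+mR=47/60 → advance +1; mR−mL=1/20 → turn +1·90°
n=3: pose=(-8,-6,E); sL=24/17, sR=40/27; mL=-32/459, mR=20/27; mL+mR=308/459 → advance +1; mR−mL=124/153 → turn +1·90°
n=4: pose=(-7,-6,N); sL=12/13, sR=4/3; mL=-16/39, mR=2/3; mL+mR=10/39 → advance +1; mR−mL=14/13 → turn +1·90°
n=5: pose=(-7,-5,W); sL=24/29, sR=40/51; mL=64/1479, mR=20/51; mL+mR=644/1479 → advance +1; mR−mL=172/493 → turn +1·90°
n=6: pose=(-8,-5,S); sL=6/5, sR=5/6; mL=11/30, mR=5/12; mL+mR=47/60 → advance +1; mR−mL=1/20 → turn +1·90°
n=7: pose=(-8,-6,E); sL=24/17, sR=40/27; mL=-32/459, mR=20/27; mL+mR=308/459 → advance +1; mR−mL=124/153 → turn +1·90°

0 12/13 4/3 -16/39 2/3 -7 -6 N
1 24/29 40/51 64/1479 20/51 -7 -5 W
2 6/5 5/6 11/30 5/12 -8 -5 S
3 24/17 40/27 -32/459 20/27 -8 -6 E
4 12/13 4/3 -16/39 2/3 -7 -6 N
5 24/29 40/51 64/1479 20/51 -7 -5 W
6 6/5 5/6 11/30 5/12 -8 -5 S
7 24/17 40/27 -32/459 20/27 -8 -6 E
final -7 -6 N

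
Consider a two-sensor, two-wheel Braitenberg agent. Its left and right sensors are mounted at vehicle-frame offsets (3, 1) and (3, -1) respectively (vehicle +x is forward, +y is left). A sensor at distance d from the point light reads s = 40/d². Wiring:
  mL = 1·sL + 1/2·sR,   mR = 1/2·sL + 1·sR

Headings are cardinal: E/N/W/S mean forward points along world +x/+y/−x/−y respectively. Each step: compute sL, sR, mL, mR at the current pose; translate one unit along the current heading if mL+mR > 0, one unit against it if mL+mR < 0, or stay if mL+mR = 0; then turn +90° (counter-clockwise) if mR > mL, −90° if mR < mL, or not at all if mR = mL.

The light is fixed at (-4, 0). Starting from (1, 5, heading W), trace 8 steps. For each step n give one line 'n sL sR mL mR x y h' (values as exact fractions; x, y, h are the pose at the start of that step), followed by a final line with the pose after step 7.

0 2 1 5/2 2 1 5 W
1 40/73 40/89 5020/6497 4700/6497 0 5 N
2 20/49 20/37 1230/1813 1350/1813 0 6 E
3 40/97 40/117 6620/11349 6220/11349 1 6 N
4 5/16 2/5 41/80 89/160 1 7 E
5 8/25 40/149 1692/3725 1596/3725 2 7 N
6 20/81 4/13 422/1053 454/1053 2 8 E
7 40/157 8/37 2108/5809 1996/5809 3 8 N
final 3 9 E

n=0: pose=(1,5,W); sL=2, sR=1; mL=5/2, mR=2; mL+mR=9/2 → advance +1; mR−mL=-1/2 → turn -1·90°
n=1: pose=(0,5,N); sL=40/73, sR=40/89; mL=5020/6497, mR=4700/6497; mL+mR=9720/6497 → advance +1; mR−mL=-320/6497 → turn -1·90°
n=2: pose=(0,6,E); sL=20/49, sR=20/37; mL=1230/1813, mR=1350/1813; mL+mR=2580/1813 → advance +1; mR−mL=120/1813 → turn +1·90°
n=3: pose=(1,6,N); sL=40/97, sR=40/117; mL=6620/11349, mR=6220/11349; mL+mR=4280/3783 → advance +1; mR−mL=-400/11349 → turn -1·90°
n=4: pose=(1,7,E); sL=5/16, sR=2/5; mL=41/80, mR=89/160; mL+mR=171/160 → advance +1; mR−mL=7/160 → turn +1·90°
n=5: pose=(2,7,N); sL=8/25, sR=40/149; mL=1692/3725, mR=1596/3725; mL+mR=3288/3725 → advance +1; mR−mL=-96/3725 → turn -1·90°
n=6: pose=(2,8,E); sL=20/81, sR=4/13; mL=422/1053, mR=454/1053; mL+mR=292/351 → advance +1; mR−mL=32/1053 → turn +1·90°
n=7: pose=(3,8,N); sL=40/157, sR=8/37; mL=2108/5809, mR=1996/5809; mL+mR=4104/5809 → advance +1; mR−mL=-112/5809 → turn -1·90°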